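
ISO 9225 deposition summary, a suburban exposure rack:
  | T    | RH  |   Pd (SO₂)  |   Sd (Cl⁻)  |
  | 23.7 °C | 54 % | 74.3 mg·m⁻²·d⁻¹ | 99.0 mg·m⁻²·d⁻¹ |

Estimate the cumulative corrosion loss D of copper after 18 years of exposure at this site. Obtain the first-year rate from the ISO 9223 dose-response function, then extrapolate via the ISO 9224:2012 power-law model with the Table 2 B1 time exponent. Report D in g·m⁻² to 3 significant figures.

D(18) = 56.8 g·m⁻²

copper: temperature factor f = -0.080·(13.7) = -1.0960
  SO₂ term: 0.0053·74.3^0.26·exp(0.059·54-1.0960) = 0.1313
  Sd branch = 0.01025·Sd^0.27·e^(0.036·RH+0.049·T) = 0.791 μm/a
  r_corr = 0.1313 + 0.791 = 0.9223 μm/a
ISO 9224: D(t) = r_corr · t^b with b = 0.667 (copper, B1)
  D(18) = 0.9223 × 18^0.667 = 0.9223 × 6.875 = 6.341 μm
  Mass loss = 6.341 μm × 8.96 g/cm³ = 56.81 g·m⁻²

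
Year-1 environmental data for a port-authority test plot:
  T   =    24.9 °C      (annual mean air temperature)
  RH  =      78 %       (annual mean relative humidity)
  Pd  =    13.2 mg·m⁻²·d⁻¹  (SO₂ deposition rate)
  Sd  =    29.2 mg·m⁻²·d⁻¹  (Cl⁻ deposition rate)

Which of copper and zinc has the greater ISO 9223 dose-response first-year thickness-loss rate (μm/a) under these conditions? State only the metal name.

zinc

copper: T>10 °C ⇒ hinge -0.080·(24.9−10) = -1.1920
  SO₂ term: 0.0053·13.2^0.26·exp(0.059·78-1.1920) = 0.3137
  Cl⁻ term: 0.01025·29.2^0.27·exp(0.036·78+0.049·24.9) = 1.431
  sum: 0.3137 + 1.431 → r_corr = 1.745 μm/a
zinc: f(T) = -0.071·(T−10) [T>10 °C] = -1.0579
  Pd branch = 0.0129·Pd^0.44·e^(0.046·RH+f) = 0.504 μm/a
  Cl⁻ term: 0.0175·29.2^0.57·exp(0.008·78+0.085·24.9) = 1.856
  r_corr = 0.504 + 1.856 = 2.36 μm/a
Ordering by μm/a: zinc (2.36) > copper (1.75)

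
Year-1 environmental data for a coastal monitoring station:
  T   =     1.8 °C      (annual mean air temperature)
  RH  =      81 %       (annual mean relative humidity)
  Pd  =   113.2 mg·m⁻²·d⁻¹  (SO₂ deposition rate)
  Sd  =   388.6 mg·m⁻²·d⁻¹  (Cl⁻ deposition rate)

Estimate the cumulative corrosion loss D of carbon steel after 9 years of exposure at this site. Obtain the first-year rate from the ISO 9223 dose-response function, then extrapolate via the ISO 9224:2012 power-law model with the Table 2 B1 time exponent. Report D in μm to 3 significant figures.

D(9) = 298 μm

carbon steel: f(T) = +0.150·(T−10) [T≤10 °C] = -1.2300
  SO₂ term: 1.77·113.2^0.52·exp(0.02·81-1.2300) = 30.57
  Cl⁻ term: 0.102·388.6^0.62·exp(0.033·81+0.04·1.8) = 64.01
  sum: 30.57 + 64.01 → r_corr = 94.58 μm/a
Power-law: D(9) = r_corr · 9^0.523
  D(9) = 94.58 × 9^0.523 = 94.58 × 3.156 = 298.5 μm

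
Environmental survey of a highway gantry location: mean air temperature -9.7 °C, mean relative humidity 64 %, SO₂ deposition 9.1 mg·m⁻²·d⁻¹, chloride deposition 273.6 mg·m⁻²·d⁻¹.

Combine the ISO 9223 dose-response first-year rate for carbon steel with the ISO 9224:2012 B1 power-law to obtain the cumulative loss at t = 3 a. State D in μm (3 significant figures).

carbon steel: temperature factor f = +0.150·(-19.7) = -2.9550
  SO₂ term: 1.77·9.1^0.52·exp(0.02·64-2.9550) = 1.045
  Cl⁻ term: 0.102·273.6^0.62·exp(0.033·64+0.04·-9.7) = 18.55
  sum: 1.045 + 18.55 → r_corr = 19.59 μm/a
Power-law: D(3) = r_corr · 3^0.523
  D(3) = 19.59 × 3^0.523 = 19.59 × 1.776 = 34.81 μm

D(3) = 34.8 μm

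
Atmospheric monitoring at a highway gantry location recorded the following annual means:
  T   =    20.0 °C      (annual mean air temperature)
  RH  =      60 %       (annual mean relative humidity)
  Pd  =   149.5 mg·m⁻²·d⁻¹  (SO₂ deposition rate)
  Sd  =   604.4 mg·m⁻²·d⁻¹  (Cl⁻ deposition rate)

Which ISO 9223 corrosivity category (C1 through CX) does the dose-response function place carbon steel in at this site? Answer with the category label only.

C5

carbon steel: f(T) = -0.054·(T−10) [T>10 °C] = -0.5400
  sulphur-dioxide contribution → 46.28 μm/a
  chloride contribution → 87.17 μm/a
  total first-year rate 133.5 μm/a
133 μm/a falls in (80, 200] for carbon steel → category C5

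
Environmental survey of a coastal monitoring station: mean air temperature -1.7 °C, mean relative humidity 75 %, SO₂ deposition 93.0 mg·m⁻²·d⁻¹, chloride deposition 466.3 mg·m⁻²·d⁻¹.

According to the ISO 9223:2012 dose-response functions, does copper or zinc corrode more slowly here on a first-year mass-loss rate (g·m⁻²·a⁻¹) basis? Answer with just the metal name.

copper: T≤10 °C ⇒ hinge +0.126·(-1.7−10) = -1.4742
  Pd branch = 0.0053·Pd^0.26·e^(0.059·RH+f) = 0.3293 μm/a
  Cl⁻ term: 0.01025·466.3^0.27·exp(0.036·75+0.049·-1.7) = 0.7374
  r_corr = 0.3293 + 0.7374 = 1.067 μm/a
  mass loss = 1.067 μm/a × 8.96 g/cm³ = 9.557 g·m⁻²·a⁻¹
zinc: T≤10 °C ⇒ hinge +0.038·(-1.7−10) = -0.4446
  SO₂ term: 0.0129·93.0^0.44·exp(0.046·75-0.4446) = 1.914
  Cl⁻ term: 0.0175·466.3^0.57·exp(0.008·75+0.085·-1.7) = 0.9162
  sum: 1.914 + 0.9162 → r_corr = 2.83 μm/a
  mass loss = 2.83 μm/a × 7.14 g/cm³ = 20.21 g·m⁻²·a⁻¹
Ordering by g·m⁻²·a⁻¹: zinc (20.2) > copper (9.56)

copper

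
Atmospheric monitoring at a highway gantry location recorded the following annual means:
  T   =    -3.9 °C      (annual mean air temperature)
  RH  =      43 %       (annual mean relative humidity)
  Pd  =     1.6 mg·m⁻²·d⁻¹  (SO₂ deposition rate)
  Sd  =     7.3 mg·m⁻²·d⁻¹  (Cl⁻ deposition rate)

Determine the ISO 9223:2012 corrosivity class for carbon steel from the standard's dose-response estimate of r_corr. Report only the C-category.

carbon steel: T≤10 °C ⇒ hinge +0.150·(-3.9−10) = -2.0850
  sulphur-dioxide contribution → 0.6639 μm/a
  chloride contribution → 1.237 μm/a
  total first-year rate 1.901 μm/a
1.9 μm/a falls in (1.3, 25] for carbon steel → category C2

C2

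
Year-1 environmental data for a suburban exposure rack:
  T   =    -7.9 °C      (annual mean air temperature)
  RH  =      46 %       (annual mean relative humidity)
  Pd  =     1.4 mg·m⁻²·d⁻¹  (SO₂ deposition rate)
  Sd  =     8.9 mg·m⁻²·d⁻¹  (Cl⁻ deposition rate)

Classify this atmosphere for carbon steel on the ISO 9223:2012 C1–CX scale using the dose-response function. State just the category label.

C2

carbon steel: f(T) = +0.150·(T−10) [T≤10 °C] = -2.6850
  Pd branch = 1.77·Pd^0.52·e^(0.02·RH+f) = 0.3609 μm/a
  Cl⁻ term: 0.102·8.9^0.62·exp(0.033·46+0.04·-7.9) = 1.316
  r_corr = 0.3609 + 1.316 = 1.677 μm/a
ISO 9223 Table 2 (carbon steel): 1.3 < 1.68 ≤ 25 μm/a ⇒ C2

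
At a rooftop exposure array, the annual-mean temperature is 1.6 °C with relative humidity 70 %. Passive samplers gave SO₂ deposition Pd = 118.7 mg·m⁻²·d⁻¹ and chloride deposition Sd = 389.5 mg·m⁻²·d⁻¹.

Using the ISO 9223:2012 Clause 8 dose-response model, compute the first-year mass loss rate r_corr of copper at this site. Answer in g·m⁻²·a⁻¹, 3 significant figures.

r_corr = 9.73 g·m⁻²·a⁻¹

copper: temperature factor f = +0.126·(-8.4) = -1.0584
  Pd branch = 0.0053·Pd^0.26·e^(0.059·RH+f) = 0.3959 μm/a
  Cl⁻ term: 0.01025·389.5^0.27·exp(0.036·70+0.049·1.6) = 0.6897
  sum: 0.3959 + 0.6897 → r_corr = 1.086 μm/a
Convert to mass loss: 1.086 μm/a × 8.96 g/cm³ = 9.727 g·m⁻²·a⁻¹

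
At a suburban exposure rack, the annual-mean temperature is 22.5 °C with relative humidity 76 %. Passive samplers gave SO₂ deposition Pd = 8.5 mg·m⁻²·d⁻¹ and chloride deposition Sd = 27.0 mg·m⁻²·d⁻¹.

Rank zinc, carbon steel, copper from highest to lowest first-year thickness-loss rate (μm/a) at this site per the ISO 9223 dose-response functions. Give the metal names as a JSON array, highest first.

zinc: temperature factor f = -0.071·(12.5) = -0.8875
  Pd branch = 0.0129·Pd^0.44·e^(0.046·RH+f) = 0.4491 μm/a
  Sd branch = 0.0175·Sd^0.57·e^(0.008·RH+0.085·T) = 1.424 μm/a
  sum: 0.4491 + 1.424 → r_corr = 1.873 μm/a
carbon steel: f(T) = -0.054·(T−10) [T>10 °C] = -0.6750
  SO₂ term: 1.77·8.5^0.52·exp(0.02·76-0.6750) = 12.54
  Sd branch = 0.102·Sd^0.62·e^(0.033·RH+0.04·T) = 23.78 μm/a
  r_corr = 12.54 + 23.78 = 36.31 μm/a
copper: temperature factor f = -0.080·(12.5) = -1.0000
  Pd branch = 0.0053·Pd^0.26·e^(0.059·RH+f) = 0.3013 μm/a
  Cl⁻ term: 0.01025·27.0^0.27·exp(0.036·76+0.049·22.5) = 1.159
  sum: 0.3013 + 1.159 → r_corr = 1.461 μm/a
Ordering by μm/a: carbon steel (36.3) > zinc (1.87) > copper (1.46)

["carbon steel", "zinc", "copper"]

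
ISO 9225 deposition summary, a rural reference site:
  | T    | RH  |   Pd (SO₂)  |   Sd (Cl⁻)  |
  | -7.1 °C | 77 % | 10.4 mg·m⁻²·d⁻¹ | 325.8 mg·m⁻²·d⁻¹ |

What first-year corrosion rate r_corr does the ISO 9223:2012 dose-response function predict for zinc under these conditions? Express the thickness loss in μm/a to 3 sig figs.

zinc: T≤10 °C ⇒ hinge +0.038·(-7.1−10) = -0.6498
  sulphur-dioxide contribution → 0.6519 μm/a
  chloride contribution → 0.4796 μm/a
  total first-year rate 1.131 μm/a

r_corr = 1.13 μm/a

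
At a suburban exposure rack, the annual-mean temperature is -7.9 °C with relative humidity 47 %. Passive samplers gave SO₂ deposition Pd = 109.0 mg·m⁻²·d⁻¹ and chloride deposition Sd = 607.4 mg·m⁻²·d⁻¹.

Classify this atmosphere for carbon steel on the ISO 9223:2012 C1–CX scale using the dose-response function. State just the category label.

C2

carbon steel: f(T) = +0.150·(T−10) [T≤10 °C] = -2.6850
  sulphur-dioxide contribution → 3.545 μm/a
  chloride contribution → 18.65 μm/a
  total first-year rate 22.2 μm/a
ISO 9223 Table 2 (carbon steel): 1.3 < 22.2 ≤ 25 μm/a ⇒ C2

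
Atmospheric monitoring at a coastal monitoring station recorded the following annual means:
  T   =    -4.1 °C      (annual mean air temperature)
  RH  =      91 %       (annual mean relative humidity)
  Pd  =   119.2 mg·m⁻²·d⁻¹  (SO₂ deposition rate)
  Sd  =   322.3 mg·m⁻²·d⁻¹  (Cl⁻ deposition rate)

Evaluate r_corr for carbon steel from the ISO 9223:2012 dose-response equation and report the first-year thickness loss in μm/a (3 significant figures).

r_corr = 78.4 μm/a

carbon steel: temperature factor f = +0.150·(-14.1) = -2.1150
  SO₂ term: 1.77·119.2^0.52·exp(0.02·91-2.1150) = 15.83
  Sd branch = 0.102·Sd^0.62·e^(0.033·RH+0.04·T) = 62.62 μm/a
  sum: 15.83 + 62.62 → r_corr = 78.45 μm/a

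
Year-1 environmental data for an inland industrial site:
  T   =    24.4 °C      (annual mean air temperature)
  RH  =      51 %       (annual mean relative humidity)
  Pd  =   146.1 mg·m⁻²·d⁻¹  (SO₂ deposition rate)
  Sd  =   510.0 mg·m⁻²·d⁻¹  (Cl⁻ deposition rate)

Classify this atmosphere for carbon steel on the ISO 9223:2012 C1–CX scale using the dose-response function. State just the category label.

carbon steel: f(T) = -0.054·(T−10) [T>10 °C] = -0.7776
  SO₂ term: 1.77·146.1^0.52·exp(0.02·51-0.7776) = 30.12
  Sd branch = 0.102·Sd^0.62·e^(0.033·RH+0.04·T) = 69.52 μm/a
  sum: 30.12 + 69.52 → r_corr = 99.64 μm/a
Category bounds: 80…200 μm/a bracket r_corr ⇒ C5

C5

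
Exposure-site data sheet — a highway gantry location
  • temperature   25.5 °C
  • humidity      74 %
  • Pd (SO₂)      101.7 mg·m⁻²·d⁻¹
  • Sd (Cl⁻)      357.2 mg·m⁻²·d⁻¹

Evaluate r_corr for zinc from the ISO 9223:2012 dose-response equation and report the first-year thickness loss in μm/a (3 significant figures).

r_corr = 8.87 μm/a

zinc: f(T) = -0.071·(T−10) [T>10 °C] = -1.1005
  Pd branch = 0.0129·Pd^0.44·e^(0.046·RH+f) = 0.9868 μm/a
  Cl⁻ term: 0.0175·357.2^0.57·exp(0.008·74+0.085·25.5) = 7.882
  sum: 0.9868 + 7.882 → r_corr = 8.869 μm/a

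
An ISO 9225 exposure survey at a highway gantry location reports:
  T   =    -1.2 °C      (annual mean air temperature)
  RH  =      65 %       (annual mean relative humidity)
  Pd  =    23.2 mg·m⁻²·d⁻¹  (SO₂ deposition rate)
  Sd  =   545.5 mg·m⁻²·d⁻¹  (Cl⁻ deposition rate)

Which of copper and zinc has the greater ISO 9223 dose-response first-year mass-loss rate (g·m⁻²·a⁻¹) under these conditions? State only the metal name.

copper: T≤10 °C ⇒ hinge +0.126·(-1.2−10) = -1.4112
  sulphur-dioxide contribution → 0.1355 μm/a
  chloride contribution → 0.55 μm/a
  ⇒ r_corr(copper) = 0.6855 μm/a
  mass loss = 0.6855 μm/a × 8.96 g/cm³ = 6.142 g·m⁻²·a⁻¹
zinc: temperature factor f = +0.038·(-11.2) = -0.4256
  sulphur-dioxide contribution → 0.6685 μm/a
  chloride contribution → 0.965 μm/a
  total first-year rate 1.634 μm/a
  mass loss = 1.634 μm/a × 7.14 g/cm³ = 11.66 g·m⁻²·a⁻¹
Ordering by g·m⁻²·a⁻¹: zinc (11.7) > copper (6.14)

zinc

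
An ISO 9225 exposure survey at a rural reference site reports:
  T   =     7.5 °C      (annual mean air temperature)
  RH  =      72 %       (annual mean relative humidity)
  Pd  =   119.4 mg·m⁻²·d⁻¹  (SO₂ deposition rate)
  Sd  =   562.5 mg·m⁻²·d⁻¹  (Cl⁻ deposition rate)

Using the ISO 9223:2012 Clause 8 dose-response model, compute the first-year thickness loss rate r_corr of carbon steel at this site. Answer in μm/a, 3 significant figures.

carbon steel: f(T) = +0.150·(T−10) [T≤10 °C] = -0.3750
  Pd branch = 1.77·Pd^0.52·e^(0.02·RH+f) = 61.74 μm/a
  Sd branch = 0.102·Sd^0.62·e^(0.033·RH+0.04·T) = 75.14 μm/a
  r_corr = 61.74 + 75.14 = 136.9 μm/a

r_corr = 137 μm/a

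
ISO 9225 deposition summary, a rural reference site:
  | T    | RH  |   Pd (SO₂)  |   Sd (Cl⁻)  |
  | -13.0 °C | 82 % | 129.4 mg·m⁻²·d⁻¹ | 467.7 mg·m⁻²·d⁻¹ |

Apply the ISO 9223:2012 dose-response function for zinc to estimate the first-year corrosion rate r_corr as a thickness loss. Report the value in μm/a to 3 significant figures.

zinc: f(T) = +0.038·(T−10) [T≤10 °C] = -0.8740
  sulphur-dioxide contribution → 1.988 μm/a
  chloride contribution → 0.3715 μm/a
  total first-year rate 2.36 μm/a

r_corr = 2.36 μm/a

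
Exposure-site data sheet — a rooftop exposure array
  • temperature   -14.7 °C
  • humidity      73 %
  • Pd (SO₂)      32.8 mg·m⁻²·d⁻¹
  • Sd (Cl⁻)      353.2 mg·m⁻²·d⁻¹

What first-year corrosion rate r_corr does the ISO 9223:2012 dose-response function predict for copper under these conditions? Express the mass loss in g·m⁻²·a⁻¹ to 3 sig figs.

copper: temperature factor f = +0.126·(-24.7) = -3.1122
  sulphur-dioxide contribution → 0.04338 μm/a
  chloride contribution → 0.3367 μm/a
  total first-year rate 0.38 μm/a
Convert to mass loss: 0.38 μm/a × 8.96 g/cm³ = 3.405 g·m⁻²·a⁻¹

r_corr = 3.41 g·m⁻²·a⁻¹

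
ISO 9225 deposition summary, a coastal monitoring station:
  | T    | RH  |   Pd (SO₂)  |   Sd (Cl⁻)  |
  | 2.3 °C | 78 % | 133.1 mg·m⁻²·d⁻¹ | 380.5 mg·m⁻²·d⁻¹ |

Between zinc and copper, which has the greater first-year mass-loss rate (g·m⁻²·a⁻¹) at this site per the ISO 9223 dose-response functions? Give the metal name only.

zinc: temperature factor f = +0.038·(-7.7) = -0.2926
  SO₂ term: 0.0129·133.1^0.44·exp(0.046·78-0.2926) = 2.995
  Sd branch = 0.0175·Sd^0.57·e^(0.008·RH+0.085·T) = 1.174 μm/a
  r_corr = 2.995 + 1.174 = 4.169 μm/a
  mass loss = 4.169 μm/a × 7.14 g/cm³ = 29.77 g·m⁻²·a⁻¹
copper: f(T) = +0.126·(T−10) [T≤10 °C] = -0.9702
  Pd branch = 0.0053·Pd^0.26·e^(0.059·RH+f) = 0.7142 μm/a
  Sd branch = 0.01025·Sd^0.27·e^(0.036·RH+0.049·T) = 0.9459 μm/a
  sum: 0.7142 + 0.9459 → r_corr = 1.66 μm/a
  mass loss = 1.66 μm/a × 8.96 g/cm³ = 14.88 g·m⁻²·a⁻¹
Ordering by g·m⁻²·a⁻¹: zinc (29.8) > copper (14.9)

zinc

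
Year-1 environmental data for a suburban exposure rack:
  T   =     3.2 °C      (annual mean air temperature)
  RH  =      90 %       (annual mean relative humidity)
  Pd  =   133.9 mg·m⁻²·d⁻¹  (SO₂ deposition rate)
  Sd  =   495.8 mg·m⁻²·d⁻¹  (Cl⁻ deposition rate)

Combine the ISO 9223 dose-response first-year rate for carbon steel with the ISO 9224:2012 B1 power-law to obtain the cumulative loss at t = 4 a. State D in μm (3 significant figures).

carbon steel: f(T) = +0.150·(T−10) [T≤10 °C] = -1.0200
  sulphur-dioxide contribution → 49.28 μm/a
  chloride contribution → 106 μm/a
  ⇒ r_corr(carbon steel) = 155.2 μm/a
Power-law: D(4) = r_corr · 4^0.523
  D(4) = 155.2 × 4^0.523 = 155.2 × 2.065 = 320.5 μm

D(4) = 321 μm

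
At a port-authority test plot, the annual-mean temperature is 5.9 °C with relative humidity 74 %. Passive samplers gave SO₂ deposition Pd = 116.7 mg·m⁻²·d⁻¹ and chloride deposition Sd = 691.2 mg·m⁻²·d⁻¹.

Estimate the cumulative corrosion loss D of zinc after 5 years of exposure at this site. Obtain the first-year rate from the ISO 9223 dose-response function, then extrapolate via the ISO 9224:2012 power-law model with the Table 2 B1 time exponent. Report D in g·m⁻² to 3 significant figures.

zinc: temperature factor f = +0.038·(-4.1) = -0.1558
  SO₂ term: 0.0129·116.7^0.44·exp(0.046·74-0.1558) = 2.696
  Sd branch = 0.0175·Sd^0.57·e^(0.008·RH+0.085·T) = 2.17 μm/a
  sum: 2.696 + 2.17 → r_corr = 4.867 μm/a
ISO 9224: D(t) = r_corr · t^b with b = 0.813 (zinc, B1)
  D(5) = 4.867 × 5^0.813 = 4.867 × 3.701 = 18.01 μm
  Mass loss = 18.01 μm × 7.14 g/cm³ = 128.6 g·m⁻²

D(5) = 129 g·m⁻²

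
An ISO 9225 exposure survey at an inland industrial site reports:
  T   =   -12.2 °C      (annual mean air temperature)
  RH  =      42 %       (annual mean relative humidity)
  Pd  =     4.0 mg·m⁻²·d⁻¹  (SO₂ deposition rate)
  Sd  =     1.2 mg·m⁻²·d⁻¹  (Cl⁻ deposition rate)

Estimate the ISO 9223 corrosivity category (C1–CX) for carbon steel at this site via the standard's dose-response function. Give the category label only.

carbon steel: f(T) = +0.150·(T−10) [T≤10 °C] = -3.3300
  Pd branch = 1.77·Pd^0.52·e^(0.02·RH+f) = 0.3018 μm/a
  Sd branch = 0.102·Sd^0.62·e^(0.033·RH+0.04·T) = 0.2803 μm/a
  sum: 0.3018 + 0.2803 → r_corr = 0.5821 μm/a
ISO 9223 Table 2 (carbon steel): 0 < 0.582 ≤ 1.3 μm/a ⇒ C1

C1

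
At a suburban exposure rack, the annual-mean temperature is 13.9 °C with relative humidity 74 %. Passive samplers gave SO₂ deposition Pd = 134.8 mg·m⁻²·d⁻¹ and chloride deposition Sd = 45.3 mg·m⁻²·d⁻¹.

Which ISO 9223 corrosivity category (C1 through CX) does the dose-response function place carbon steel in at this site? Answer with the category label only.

carbon steel: T>10 °C ⇒ hinge -0.054·(13.9−10) = -0.2106
  Pd branch = 1.77·Pd^0.52·e^(0.02·RH+f) = 80.67 μm/a
  Sd branch = 0.102·Sd^0.62·e^(0.033·RH+0.04·T) = 21.75 μm/a
  r_corr = 80.67 + 21.75 = 102.4 μm/a
102 μm/a falls in (80, 200] for carbon steel → category C5

C5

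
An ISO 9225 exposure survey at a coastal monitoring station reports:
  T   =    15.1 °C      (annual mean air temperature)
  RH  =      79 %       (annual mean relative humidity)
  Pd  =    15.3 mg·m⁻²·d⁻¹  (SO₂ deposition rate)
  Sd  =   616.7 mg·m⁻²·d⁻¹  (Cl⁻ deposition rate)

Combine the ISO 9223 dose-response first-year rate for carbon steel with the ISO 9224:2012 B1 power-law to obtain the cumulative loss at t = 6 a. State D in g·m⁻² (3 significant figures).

carbon steel: temperature factor f = -0.054·(5.1) = -0.2754
  Pd branch = 1.77·Pd^0.52·e^(0.02·RH+f) = 26.95 μm/a
  Sd branch = 0.102·Sd^0.62·e^(0.033·RH+0.04·T) = 135.8 μm/a
  sum: 26.95 + 135.8 → r_corr = 162.8 μm/a
Power-law: D(6) = r_corr · 6^0.523
  D(6) = 162.8 × 6^0.523 = 162.8 × 2.553 = 415.5 μm
  Mass loss = 415.5 μm × 7.85 g/cm³ = 3262 g·m⁻²

D(6) = 3.26e+03 g·m⁻²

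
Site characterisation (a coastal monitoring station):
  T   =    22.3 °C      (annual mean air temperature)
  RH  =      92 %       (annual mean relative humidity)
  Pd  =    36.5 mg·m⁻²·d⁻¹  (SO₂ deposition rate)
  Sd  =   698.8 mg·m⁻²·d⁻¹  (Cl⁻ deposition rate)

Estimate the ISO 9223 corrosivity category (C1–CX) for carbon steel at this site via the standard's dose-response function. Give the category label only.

CX

carbon steel: f(T) = -0.054·(T−10) [T>10 °C] = -0.6642
  Pd branch = 1.77·Pd^0.52·e^(0.02·RH+f) = 37.24 μm/a
  Sd branch = 0.102·Sd^0.62·e^(0.033·RH+0.04·T) = 300.6 μm/a
  r_corr = 37.24 + 300.6 = 337.9 μm/a
ISO 9223 Table 2 (carbon steel): 200 < 338 ≤ 700 μm/a ⇒ CX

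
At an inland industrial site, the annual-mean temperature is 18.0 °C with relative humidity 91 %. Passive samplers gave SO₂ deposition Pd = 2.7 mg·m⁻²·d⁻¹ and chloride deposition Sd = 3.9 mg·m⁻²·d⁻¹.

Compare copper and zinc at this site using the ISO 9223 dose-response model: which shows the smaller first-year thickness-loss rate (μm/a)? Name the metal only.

zinc

copper: T>10 °C ⇒ hinge -0.080·(18.0−10) = -0.6400
  Pd branch = 0.0053·Pd^0.26·e^(0.059·RH+f) = 0.7766 μm/a
  Cl⁻ term: 0.01025·3.9^0.27·exp(0.036·91+0.049·18.0) = 0.9465
  sum: 0.7766 + 0.9465 → r_corr = 1.723 μm/a
zinc: T>10 °C ⇒ hinge -0.071·(18.0−10) = -0.5680
  Pd branch = 0.0129·Pd^0.44·e^(0.046·RH+f) = 0.7442 μm/a
  Sd branch = 0.0175·Sd^0.57·e^(0.008·RH+0.085·T) = 0.3636 μm/a
  sum: 0.7442 + 0.3636 → r_corr = 1.108 μm/a
Ordering by μm/a: copper (1.72) > zinc (1.11)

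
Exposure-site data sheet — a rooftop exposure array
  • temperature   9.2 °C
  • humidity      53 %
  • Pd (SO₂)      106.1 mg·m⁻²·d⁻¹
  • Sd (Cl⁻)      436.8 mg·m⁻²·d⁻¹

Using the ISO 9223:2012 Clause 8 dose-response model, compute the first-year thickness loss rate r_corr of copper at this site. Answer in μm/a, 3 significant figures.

copper: f(T) = +0.126·(T−10) [T≤10 °C] = -0.1008
  Pd branch = 0.0053·Pd^0.26·e^(0.059·RH+f) = 0.3675 μm/a
  Sd branch = 0.01025·Sd^0.27·e^(0.036·RH+0.049·T) = 0.5598 μm/a
  sum: 0.3675 + 0.5598 → r_corr = 0.9272 μm/a

r_corr = 0.927 μm/a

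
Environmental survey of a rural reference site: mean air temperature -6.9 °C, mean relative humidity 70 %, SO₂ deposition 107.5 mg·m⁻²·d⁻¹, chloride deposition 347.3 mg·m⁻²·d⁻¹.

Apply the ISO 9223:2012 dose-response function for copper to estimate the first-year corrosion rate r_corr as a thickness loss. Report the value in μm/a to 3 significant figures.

r_corr = 0.573 μm/a

copper: f(T) = +0.126·(T−10) [T≤10 °C] = -2.1294
  Pd branch = 0.0053·Pd^0.26·e^(0.059·RH+f) = 0.1322 μm/a
  Cl⁻ term: 0.01025·347.3^0.27·exp(0.036·70+0.049·-6.9) = 0.4409
  r_corr = 0.1322 + 0.4409 = 0.5731 μm/a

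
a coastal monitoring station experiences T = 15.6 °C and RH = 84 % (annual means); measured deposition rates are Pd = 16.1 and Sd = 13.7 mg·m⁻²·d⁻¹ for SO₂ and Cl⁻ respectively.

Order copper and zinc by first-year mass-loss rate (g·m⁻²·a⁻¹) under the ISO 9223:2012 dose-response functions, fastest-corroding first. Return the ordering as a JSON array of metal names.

["copper", "zinc"]

copper: f(T) = -0.080·(T−10) [T>10 °C] = -0.4480
  SO₂ term: 0.0053·16.1^0.26·exp(0.059·84-0.4480) = 0.9905
  Cl⁻ term: 0.01025·13.7^0.27·exp(0.036·84+0.049·15.6) = 0.9182
  r_corr = 0.9905 + 0.9182 = 1.909 μm/a
  mass loss = 1.909 μm/a × 8.96 g/cm³ = 17.1 g·m⁻²·a⁻¹
zinc: temperature factor f = -0.071·(5.6) = -0.3976
  Pd branch = 0.0129·Pd^0.44·e^(0.046·RH+f) = 1.403 μm/a
  Sd branch = 0.0175·Sd^0.57·e^(0.008·RH+0.085·T) = 0.5737 μm/a
  sum: 1.403 + 0.5737 → r_corr = 1.977 μm/a
  mass loss = 1.977 μm/a × 7.14 g/cm³ = 14.11 g·m⁻²·a⁻¹
Ordering by g·m⁻²·a⁻¹: copper (17.1) > zinc (14.1)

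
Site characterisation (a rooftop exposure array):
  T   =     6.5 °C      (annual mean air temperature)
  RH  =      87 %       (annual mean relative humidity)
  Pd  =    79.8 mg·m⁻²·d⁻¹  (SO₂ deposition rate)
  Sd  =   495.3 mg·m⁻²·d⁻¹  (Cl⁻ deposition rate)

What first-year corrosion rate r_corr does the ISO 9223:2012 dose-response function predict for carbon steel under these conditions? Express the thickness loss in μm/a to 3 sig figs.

carbon steel: T≤10 °C ⇒ hinge +0.150·(6.5−10) = -0.5250
  SO₂ term: 1.77·79.8^0.52·exp(0.02·87-0.5250) = 58.17
  Cl⁻ term: 0.102·495.3^0.62·exp(0.033·87+0.04·6.5) = 109.4
  r_corr = 58.17 + 109.4 = 167.6 μm/a

r_corr = 168 μm/a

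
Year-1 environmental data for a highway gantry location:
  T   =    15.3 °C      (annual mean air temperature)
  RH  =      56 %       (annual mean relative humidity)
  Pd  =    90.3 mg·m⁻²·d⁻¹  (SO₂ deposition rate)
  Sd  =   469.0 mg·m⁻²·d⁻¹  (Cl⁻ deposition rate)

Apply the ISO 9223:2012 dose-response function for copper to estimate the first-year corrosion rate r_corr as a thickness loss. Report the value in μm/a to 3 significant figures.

copper: temperature factor f = -0.080·(5.3) = -0.4240
  SO₂ term: 0.0053·90.3^0.26·exp(0.059·56-0.4240) = 0.3045
  Cl⁻ term: 0.01025·469.0^0.27·exp(0.036·56+0.049·15.3) = 0.8572
  sum: 0.3045 + 0.8572 → r_corr = 1.162 μm/a

r_corr = 1.16 μm/a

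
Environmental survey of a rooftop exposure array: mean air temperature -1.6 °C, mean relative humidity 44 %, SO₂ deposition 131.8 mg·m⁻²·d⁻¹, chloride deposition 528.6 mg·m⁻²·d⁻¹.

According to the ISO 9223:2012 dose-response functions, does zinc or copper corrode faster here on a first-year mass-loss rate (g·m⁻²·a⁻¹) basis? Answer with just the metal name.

zinc

zinc: T≤10 °C ⇒ hinge +0.038·(-1.6−10) = -0.4408
  Pd branch = 0.0129·Pd^0.44·e^(0.046·RH+f) = 0.5382 μm/a
  Sd branch = 0.0175·Sd^0.57·e^(0.008·RH+0.085·T) = 0.7745 μm/a
  r_corr = 0.5382 + 0.7745 = 1.313 μm/a
  mass loss = 1.313 μm/a × 7.14 g/cm³ = 9.373 g·m⁻²·a⁻¹
copper: temperature factor f = +0.126·(-11.6) = -1.4616
  Pd branch = 0.0053·Pd^0.26·e^(0.059·RH+f) = 0.05863 μm/a
  Sd branch = 0.01025·Sd^0.27·e^(0.036·RH+0.049·T) = 0.2511 μm/a
  sum: 0.05863 + 0.2511 → r_corr = 0.3097 μm/a
  mass loss = 0.3097 μm/a × 8.96 g/cm³ = 2.775 g·m⁻²·a⁻¹
Ordering by g·m⁻²·a⁻¹: zinc (9.37) > copper (2.78)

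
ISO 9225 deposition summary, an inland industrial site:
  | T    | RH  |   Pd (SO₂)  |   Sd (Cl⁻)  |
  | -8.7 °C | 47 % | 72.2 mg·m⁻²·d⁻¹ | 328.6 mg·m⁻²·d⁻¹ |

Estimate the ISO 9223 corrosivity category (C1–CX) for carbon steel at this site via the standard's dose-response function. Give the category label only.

carbon steel: T≤10 °C ⇒ hinge +0.150·(-8.7−10) = -2.8050
  Pd branch = 1.77·Pd^0.52·e^(0.02·RH+f) = 2.538 μm/a
  Cl⁻ term: 0.102·328.6^0.62·exp(0.033·47+0.04·-8.7) = 12.34
  sum: 2.538 + 12.34 → r_corr = 14.88 μm/a
Category bounds: 1.3…25 μm/a bracket r_corr ⇒ C2

C2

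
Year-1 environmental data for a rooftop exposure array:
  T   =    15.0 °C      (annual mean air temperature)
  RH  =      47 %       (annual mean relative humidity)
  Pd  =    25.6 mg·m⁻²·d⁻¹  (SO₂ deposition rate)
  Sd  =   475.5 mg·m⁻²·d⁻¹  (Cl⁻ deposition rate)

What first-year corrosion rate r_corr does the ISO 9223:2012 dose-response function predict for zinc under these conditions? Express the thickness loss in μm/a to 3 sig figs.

r_corr = 3.39 μm/a

zinc: f(T) = -0.071·(T−10) [T>10 °C] = -0.3550
  Pd branch = 0.0129·Pd^0.44·e^(0.046·RH+f) = 0.3273 μm/a
  Sd branch = 0.0175·Sd^0.57·e^(0.008·RH+0.085·T) = 3.062 μm/a
  sum: 0.3273 + 3.062 → r_corr = 3.39 μm/a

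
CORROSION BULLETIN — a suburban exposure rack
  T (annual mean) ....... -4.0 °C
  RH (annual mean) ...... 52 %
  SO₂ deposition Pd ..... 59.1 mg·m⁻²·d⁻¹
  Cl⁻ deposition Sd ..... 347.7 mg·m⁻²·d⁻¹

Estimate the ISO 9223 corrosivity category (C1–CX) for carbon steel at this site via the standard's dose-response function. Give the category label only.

carbon steel: f(T) = +0.150·(T−10) [T≤10 °C] = -2.1000
  Pd branch = 1.77·Pd^0.52·e^(0.02·RH+f) = 5.115 μm/a
  Cl⁻ term: 0.102·347.7^0.62·exp(0.033·52+0.04·-4.0) = 18.19
  sum: 5.115 + 18.19 → r_corr = 23.31 μm/a
Category bounds: 1.3…25 μm/a bracket r_corr ⇒ C2

C2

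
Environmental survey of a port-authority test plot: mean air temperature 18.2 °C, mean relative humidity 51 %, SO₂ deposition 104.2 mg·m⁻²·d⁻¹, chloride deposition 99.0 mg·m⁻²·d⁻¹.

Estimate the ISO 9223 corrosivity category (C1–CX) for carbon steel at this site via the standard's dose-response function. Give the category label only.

C4

carbon steel: f(T) = -0.054·(T−10) [T>10 °C] = -0.4428
  SO₂ term: 1.77·104.2^0.52·exp(0.02·51-0.4428) = 35.31
  Sd branch = 0.102·Sd^0.62·e^(0.033·RH+0.04·T) = 19.63 μm/a
  sum: 35.31 + 19.63 → r_corr = 54.95 μm/a
54.9 μm/a falls in (50, 80] for carbon steel → category C4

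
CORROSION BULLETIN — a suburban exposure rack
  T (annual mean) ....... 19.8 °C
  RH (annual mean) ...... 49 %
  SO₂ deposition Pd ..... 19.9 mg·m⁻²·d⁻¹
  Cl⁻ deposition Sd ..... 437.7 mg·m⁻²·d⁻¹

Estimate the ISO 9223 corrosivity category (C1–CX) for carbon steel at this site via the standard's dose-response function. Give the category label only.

carbon steel: temperature factor f = -0.054·(9.8) = -0.5292
  sulphur-dioxide contribution → 13.16 μm/a
  chloride contribution → 49.24 μm/a
  total first-year rate 62.4 μm/a
62.4 μm/a falls in (50, 80] for carbon steel → category C4

C4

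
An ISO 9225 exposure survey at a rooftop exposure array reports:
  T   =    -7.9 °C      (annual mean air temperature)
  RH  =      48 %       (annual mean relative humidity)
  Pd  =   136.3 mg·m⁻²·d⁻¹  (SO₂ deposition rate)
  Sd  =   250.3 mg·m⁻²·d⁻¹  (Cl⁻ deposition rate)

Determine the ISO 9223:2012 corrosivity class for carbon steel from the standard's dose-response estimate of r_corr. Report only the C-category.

C2

carbon steel: f(T) = +0.150·(T−10) [T≤10 °C] = -2.6850
  SO₂ term: 1.77·136.3^0.52·exp(0.02·48-2.6850) = 4.062
  Sd branch = 0.102·Sd^0.62·e^(0.033·RH+0.04·T) = 11.13 μm/a
  r_corr = 4.062 + 11.13 = 15.19 μm/a
15.2 μm/a falls in (1.3, 25] for carbon steel → category C2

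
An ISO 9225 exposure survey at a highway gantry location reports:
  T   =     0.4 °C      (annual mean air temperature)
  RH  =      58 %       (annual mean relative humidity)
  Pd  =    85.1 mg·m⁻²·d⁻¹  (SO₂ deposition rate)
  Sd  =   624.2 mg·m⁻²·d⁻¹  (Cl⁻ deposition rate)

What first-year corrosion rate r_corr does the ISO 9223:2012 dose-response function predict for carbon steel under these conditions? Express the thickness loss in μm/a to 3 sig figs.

carbon steel: temperature factor f = +0.150·(-9.6) = -1.4400
  SO₂ term: 1.77·85.1^0.52·exp(0.02·58-1.4400) = 13.49
  Cl⁻ term: 0.102·624.2^0.62·exp(0.033·58+0.04·0.4) = 38.01
  r_corr = 13.49 + 38.01 = 51.5 μm/a

r_corr = 51.5 μm/a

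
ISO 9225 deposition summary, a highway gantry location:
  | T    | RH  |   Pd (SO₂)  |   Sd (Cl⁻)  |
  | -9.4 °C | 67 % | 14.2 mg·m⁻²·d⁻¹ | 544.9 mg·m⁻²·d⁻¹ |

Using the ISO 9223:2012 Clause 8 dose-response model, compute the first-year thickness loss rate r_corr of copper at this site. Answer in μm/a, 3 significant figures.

r_corr = 0.443 μm/a

copper: T≤10 °C ⇒ hinge +0.126·(-9.4−10) = -2.4444
  SO₂ term: 0.0053·14.2^0.26·exp(0.059·67-2.4444) = 0.04776
  Cl⁻ term: 0.01025·544.9^0.27·exp(0.036·67+0.049·-9.4) = 0.3954
  sum: 0.04776 + 0.3954 → r_corr = 0.4431 μm/a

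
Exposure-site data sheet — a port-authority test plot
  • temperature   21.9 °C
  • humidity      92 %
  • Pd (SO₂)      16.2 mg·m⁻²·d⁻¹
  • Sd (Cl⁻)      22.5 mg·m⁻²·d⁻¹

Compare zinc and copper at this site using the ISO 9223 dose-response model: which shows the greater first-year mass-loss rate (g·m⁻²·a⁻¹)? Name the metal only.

copper

zinc: temperature factor f = -0.071·(11.9) = -0.8449
  SO₂ term: 0.0129·16.2^0.44·exp(0.046·92-0.8449) = 1.299
  Cl⁻ term: 0.0175·22.5^0.57·exp(0.008·92+0.085·21.9) = 1.386
  r_corr = 1.299 + 1.386 = 2.686 μm/a
  mass loss = 2.686 μm/a × 7.14 g/cm³ = 19.18 g·m⁻²·a⁻¹
copper: T>10 °C ⇒ hinge -0.080·(21.9−10) = -0.9520
  Pd branch = 0.0053·Pd^0.26·e^(0.059·RH+f) = 0.9608 μm/a
  Sd branch = 0.01025·Sd^0.27·e^(0.036·RH+0.049·T) = 1.907 μm/a
  sum: 0.9608 + 1.907 → r_corr = 2.867 μm/a
  mass loss = 2.867 μm/a × 8.96 g/cm³ = 25.69 g·m⁻²·a⁻¹
Ordering by g·m⁻²·a⁻¹: copper (25.7) > zinc (19.2)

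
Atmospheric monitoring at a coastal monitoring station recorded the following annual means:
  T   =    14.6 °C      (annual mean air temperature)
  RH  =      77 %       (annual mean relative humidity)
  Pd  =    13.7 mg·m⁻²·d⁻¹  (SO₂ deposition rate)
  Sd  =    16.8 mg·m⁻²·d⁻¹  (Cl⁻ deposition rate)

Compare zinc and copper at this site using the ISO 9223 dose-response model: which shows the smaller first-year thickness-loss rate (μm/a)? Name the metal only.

copper

zinc: f(T) = -0.071·(T−10) [T>10 °C] = -0.3266
  Pd branch = 0.0129·Pd^0.44·e^(0.046·RH+f) = 1.017 μm/a
  Sd branch = 0.0175·Sd^0.57·e^(0.008·RH+0.085·T) = 0.5597 μm/a
  sum: 1.017 + 0.5597 → r_corr = 1.576 μm/a
copper: T>10 °C ⇒ hinge -0.080·(14.6−10) = -0.3680
  Pd branch = 0.0053·Pd^0.26·e^(0.059·RH+f) = 0.6808 μm/a
  Cl⁻ term: 0.01025·16.8^0.27·exp(0.036·77+0.049·14.6) = 0.718
  sum: 0.6808 + 0.718 → r_corr = 1.399 μm/a
Ordering by μm/a: zinc (1.58) > copper (1.4)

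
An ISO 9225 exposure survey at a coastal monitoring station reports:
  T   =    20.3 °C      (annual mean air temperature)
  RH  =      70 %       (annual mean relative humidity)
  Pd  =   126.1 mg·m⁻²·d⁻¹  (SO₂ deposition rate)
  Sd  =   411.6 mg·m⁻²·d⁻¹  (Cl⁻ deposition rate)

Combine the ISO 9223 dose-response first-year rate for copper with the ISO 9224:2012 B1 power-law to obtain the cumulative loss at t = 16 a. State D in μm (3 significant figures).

D(16) = 14.4 μm

copper: temperature factor f = -0.080·(10.3) = -0.8240
  sulphur-dioxide contribution → 0.5084 μm/a
  chloride contribution → 1.75 μm/a
  ⇒ r_corr(copper) = 2.258 μm/a
ISO 9224: D(t) = r_corr · t^b with b = 0.667 (copper, B1)
  D(16) = 2.258 × 16^0.667 = 2.258 × 6.355 = 14.35 μm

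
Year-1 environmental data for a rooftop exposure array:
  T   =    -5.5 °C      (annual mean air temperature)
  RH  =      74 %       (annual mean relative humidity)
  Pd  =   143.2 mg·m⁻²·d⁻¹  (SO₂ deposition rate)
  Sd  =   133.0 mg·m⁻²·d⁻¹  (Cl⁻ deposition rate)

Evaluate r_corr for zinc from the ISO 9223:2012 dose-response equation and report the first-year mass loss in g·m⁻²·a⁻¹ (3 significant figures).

zinc: f(T) = +0.038·(T−10) [T≤10 °C] = -0.5890
  Pd branch = 0.0129·Pd^0.44·e^(0.046·RH+f) = 1.913 μm/a
  Sd branch = 0.0175·Sd^0.57·e^(0.008·RH+0.085·T) = 0.3219 μm/a
  r_corr = 1.913 + 0.3219 = 2.235 μm/a
Convert to mass loss: 2.235 μm/a × 7.14 g/cm³ = 15.96 g·m⁻²·a⁻¹

r_corr = 16.0 g·m⁻²·a⁻¹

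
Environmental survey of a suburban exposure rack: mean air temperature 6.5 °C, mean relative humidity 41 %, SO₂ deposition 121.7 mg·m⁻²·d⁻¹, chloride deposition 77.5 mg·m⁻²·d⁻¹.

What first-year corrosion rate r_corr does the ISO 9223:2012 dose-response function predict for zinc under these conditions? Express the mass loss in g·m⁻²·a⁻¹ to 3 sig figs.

r_corr = 7.99 g·m⁻²·a⁻¹

zinc: temperature factor f = +0.038·(-3.5) = -0.1330
  sulphur-dioxide contribution → 0.6158 μm/a
  chloride contribution → 0.5039 μm/a
  total first-year rate 1.12 μm/a
Convert to mass loss: 1.12 μm/a × 7.14 g/cm³ = 7.995 g·m⁻²·a⁻¹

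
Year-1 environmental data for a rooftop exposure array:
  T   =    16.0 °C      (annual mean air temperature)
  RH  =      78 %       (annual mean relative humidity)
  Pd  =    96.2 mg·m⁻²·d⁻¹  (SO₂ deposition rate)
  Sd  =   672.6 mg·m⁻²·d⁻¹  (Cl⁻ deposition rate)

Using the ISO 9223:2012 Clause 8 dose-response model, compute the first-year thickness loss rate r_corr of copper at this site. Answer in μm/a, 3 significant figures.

r_corr = 3.23 μm/a

copper: T>10 °C ⇒ hinge -0.080·(16.0−10) = -0.4800
  Pd branch = 0.0053·Pd^0.26·e^(0.059·RH+f) = 1.072 μm/a
  Cl⁻ term: 0.01025·672.6^0.27·exp(0.036·78+0.049·16.0) = 2.159
  sum: 1.072 + 2.159 → r_corr = 3.23 μm/a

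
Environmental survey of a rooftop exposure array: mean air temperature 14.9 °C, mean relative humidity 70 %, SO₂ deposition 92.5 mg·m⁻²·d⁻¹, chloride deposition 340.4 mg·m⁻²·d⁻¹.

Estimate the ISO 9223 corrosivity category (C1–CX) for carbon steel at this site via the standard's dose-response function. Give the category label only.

carbon steel: f(T) = -0.054·(T−10) [T>10 °C] = -0.2646
  SO₂ term: 1.77·92.5^0.52·exp(0.02·70-0.2646) = 58
  Sd branch = 0.102·Sd^0.62·e^(0.033·RH+0.04·T) = 69.26 μm/a
  sum: 58 + 69.26 → r_corr = 127.3 μm/a
Category bounds: 80…200 μm/a bracket r_corr ⇒ C5

C5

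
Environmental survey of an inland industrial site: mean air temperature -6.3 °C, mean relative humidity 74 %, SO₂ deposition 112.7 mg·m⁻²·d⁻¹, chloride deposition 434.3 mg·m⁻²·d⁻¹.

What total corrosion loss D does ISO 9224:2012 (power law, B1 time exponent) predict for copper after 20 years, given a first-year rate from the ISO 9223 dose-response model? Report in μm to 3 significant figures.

copper: f(T) = +0.126·(T−10) [T≤10 °C] = -2.0538
  sulphur-dioxide contribution → 0.1828 μm/a
  chloride contribution → 0.557 μm/a
  ⇒ r_corr(copper) = 0.7397 μm/a
ISO 9224: D(t) = r_corr · t^b with b = 0.667 (copper, B1)
  D(20) = 0.7397 × 20^0.667 = 0.7397 × 7.375 = 5.456 μm

D(20) = 5.46 μm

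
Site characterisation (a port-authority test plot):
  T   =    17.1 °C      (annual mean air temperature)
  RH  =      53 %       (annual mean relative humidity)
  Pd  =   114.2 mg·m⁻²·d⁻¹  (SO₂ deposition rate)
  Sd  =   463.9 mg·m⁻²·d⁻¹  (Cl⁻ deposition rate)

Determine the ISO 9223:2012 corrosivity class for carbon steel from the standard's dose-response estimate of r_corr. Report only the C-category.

C5

carbon steel: f(T) = -0.054·(T−10) [T>10 °C] = -0.3834
  sulphur-dioxide contribution → 40.91 μm/a
  chloride contribution → 52.29 μm/a
  ⇒ r_corr(carbon steel) = 93.2 μm/a
93.2 μm/a falls in (80, 200] for carbon steel → category C5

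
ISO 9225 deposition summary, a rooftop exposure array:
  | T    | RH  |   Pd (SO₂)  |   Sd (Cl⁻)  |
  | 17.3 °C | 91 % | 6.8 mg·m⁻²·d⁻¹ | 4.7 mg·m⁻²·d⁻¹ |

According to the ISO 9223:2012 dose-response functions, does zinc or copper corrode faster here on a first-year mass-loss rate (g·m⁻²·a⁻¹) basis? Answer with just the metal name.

copper

zinc: f(T) = -0.071·(T−10) [T>10 °C] = -0.5183
  sulphur-dioxide contribution → 1.174 μm/a
  chloride contribution → 0.381 μm/a
  ⇒ r_corr(zinc) = 1.555 μm/a
  mass loss = 1.555 μm/a × 7.14 g/cm³ = 11.1 g·m⁻²·a⁻¹
copper: T>10 °C ⇒ hinge -0.080·(17.3−10) = -0.5840
  sulphur-dioxide contribution → 1.044 μm/a
  chloride contribution → 0.9618 μm/a
  total first-year rate 2.006 μm/a
  mass loss = 2.006 μm/a × 8.96 g/cm³ = 17.97 g·m⁻²·a⁻¹
Ordering by g·m⁻²·a⁻¹: copper (18) > zinc (11.1)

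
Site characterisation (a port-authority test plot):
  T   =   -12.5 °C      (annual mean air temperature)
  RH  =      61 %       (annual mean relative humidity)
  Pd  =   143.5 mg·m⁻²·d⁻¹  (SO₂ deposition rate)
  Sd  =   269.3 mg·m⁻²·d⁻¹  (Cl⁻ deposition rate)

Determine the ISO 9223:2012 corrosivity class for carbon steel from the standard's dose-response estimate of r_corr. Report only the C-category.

carbon steel: T≤10 °C ⇒ hinge +0.150·(-12.5−10) = -3.3750
  SO₂ term: 1.77·143.5^0.52·exp(0.02·61-3.3750) = 2.714
  Cl⁻ term: 0.102·269.3^0.62·exp(0.033·61+0.04·-12.5) = 14.87
  r_corr = 2.714 + 14.87 = 17.59 μm/a
ISO 9223 Table 2 (carbon steel): 1.3 < 17.6 ≤ 25 μm/a ⇒ C2

C2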